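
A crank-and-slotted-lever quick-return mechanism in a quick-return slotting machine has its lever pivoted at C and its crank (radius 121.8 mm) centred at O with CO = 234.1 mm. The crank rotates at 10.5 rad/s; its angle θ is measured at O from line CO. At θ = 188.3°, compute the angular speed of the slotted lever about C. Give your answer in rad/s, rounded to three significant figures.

ω = 10.5 rad/s
Crank pin A relative to C: A = (d + r cosθ, r sinθ); lever angle φ = atan2(r sinθ, d + r cosθ).
Differentiating tanφ: φ̇ = rω(d cosθ + r)/(d² + r² + 2dr cosθ).
d² + r² + 2dr cosθ = |CA|² = 0.0132086 m²;  d cosθ + r = -0.10985 m.
|ω_lever| = |0.1218·10.5·-0.10985| / 0.0132086 = 10.636 rad/s.

10.6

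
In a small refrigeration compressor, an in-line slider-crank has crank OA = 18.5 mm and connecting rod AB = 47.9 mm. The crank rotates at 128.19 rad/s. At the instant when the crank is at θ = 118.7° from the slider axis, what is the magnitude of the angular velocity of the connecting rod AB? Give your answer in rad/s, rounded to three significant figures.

25.3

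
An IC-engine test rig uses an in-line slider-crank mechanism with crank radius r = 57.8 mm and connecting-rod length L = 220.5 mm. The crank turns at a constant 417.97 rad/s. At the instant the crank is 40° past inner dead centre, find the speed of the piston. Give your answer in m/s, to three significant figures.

18.7

ω = 418 rad/s
For an in-line slider-crank, x = r cosθ + √(L² − r² sin²θ), so v = −rω sinθ·[1 + r cosθ/√(L² − r² sin²θ)].
With r = 0.0578 m, L = 0.2205 m, θ = 40°: √(L² − r² sin²θ) = 0.21735 m.
v = −0.0578·418·0.64279·[1 + 0.0578·0.76604/0.21735] = -18.692 m/s.
|v| = 18.692 m/s.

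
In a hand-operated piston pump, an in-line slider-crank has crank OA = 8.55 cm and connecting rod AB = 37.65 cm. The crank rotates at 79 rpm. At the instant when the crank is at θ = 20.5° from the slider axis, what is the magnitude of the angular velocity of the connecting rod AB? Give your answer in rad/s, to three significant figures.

1.77

ω = 8.273 rad/s (converted from 79 rpm).
The rod makes angle φ with the slider axis where L sinφ = r sinθ; differentiating, L cosφ·φ̇ = r ω cosθ.
L cosφ = √(L² − r² sin²θ) = 0.37531 m.
|ω_rod| = r ω |cosθ| / √(L² − r² sin²θ) = 0.0855·8.273·0.93667/0.37531 = 1.7653 rad/s.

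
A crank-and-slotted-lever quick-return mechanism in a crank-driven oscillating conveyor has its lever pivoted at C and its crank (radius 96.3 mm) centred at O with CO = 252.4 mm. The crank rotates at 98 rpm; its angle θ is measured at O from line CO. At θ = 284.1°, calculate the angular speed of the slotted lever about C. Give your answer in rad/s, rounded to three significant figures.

ω = 10.26 rad/s (from 98 rpm).
Crank pin A relative to C: A = (d + r cosθ, r sinθ); lever angle φ = atan2(r sinθ, d + r cosθ).
Differentiating tanφ: φ̇ = rω(d cosθ + r)/(d² + r² + 2dr cosθ).
d² + r² + 2dr cosθ = |CA|² = 0.0848221 m²;  d cosθ + r = +0.15779 m.
|ω_lever| = |0.0963·10.26·+0.15779| / 0.0848221 = 1.8384 rad/s.

1.84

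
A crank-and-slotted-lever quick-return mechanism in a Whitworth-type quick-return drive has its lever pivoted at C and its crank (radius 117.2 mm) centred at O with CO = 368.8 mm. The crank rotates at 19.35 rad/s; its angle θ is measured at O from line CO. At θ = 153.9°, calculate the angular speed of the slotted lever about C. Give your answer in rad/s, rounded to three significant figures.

6.73

ω = 19.35 rad/s
Crank pin A relative to C: A = (d + r cosθ, r sinθ); lever angle φ = atan2(r sinθ, d + r cosθ).
Differentiating tanφ: φ̇ = rω(d cosθ + r)/(d² + r² + 2dr cosθ).
d² + r² + 2dr cosθ = |CA|² = 0.0721177 m²;  d cosθ + r = -0.21399 m.
|ω_lever| = |0.1172·19.35·-0.21399| / 0.0721177 = 6.7292 rad/s.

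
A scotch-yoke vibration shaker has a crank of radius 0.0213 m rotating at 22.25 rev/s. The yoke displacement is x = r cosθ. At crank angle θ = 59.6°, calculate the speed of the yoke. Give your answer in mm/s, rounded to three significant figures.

ω = 139.8 rad/s (from 22.25 rev/s).
x = r cosθ ⇒ ẋ = −rω sinθ.
|v| = rω|sinθ| = 0.0213·139.8·|sin 59.6°| = 2.5684 m/s = 2568.4 mm/s.

2570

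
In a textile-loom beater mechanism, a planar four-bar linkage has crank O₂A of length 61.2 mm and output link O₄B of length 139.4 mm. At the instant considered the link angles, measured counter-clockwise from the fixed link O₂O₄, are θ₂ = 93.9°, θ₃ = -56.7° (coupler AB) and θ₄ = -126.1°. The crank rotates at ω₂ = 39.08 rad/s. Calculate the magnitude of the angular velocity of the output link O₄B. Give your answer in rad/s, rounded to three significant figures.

ω₂ = 39.08 rad/s
Differentiating the loop-closure r₂e^{iθ₂}+r₃e^{iθ₃}=r₁+r₄e^{iθ₄} gives r₂ω₂e^{iθ₂}+r₃ω₃e^{iθ₃}=r₄ω₄e^{iθ₄}.
Eliminating the other unknown: ω₄ = r₂ω₂ sin(θ₂−θ₃) / [r₄ sin(θ₄−θ₃)].
Numerator sine = +0.49090; denominator sine = -0.93606.
Result = 0.0612·39.08·(+0.49090) / (0.1394·(-0.93606)) = -8.9978 rad/s; magnitude 8.9978 rad/s.

9.00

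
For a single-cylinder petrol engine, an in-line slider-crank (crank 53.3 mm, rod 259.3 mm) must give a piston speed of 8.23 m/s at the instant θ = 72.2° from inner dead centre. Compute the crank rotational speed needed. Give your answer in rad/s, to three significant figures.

For an in-line slider-crank, |v_piston| = rω|sinθ|·[1 + r cosθ/√(L² − r² sin²θ)].
With r = 0.0533 m, L = 0.2593 m, θ = 72.2°: the bracketed kinematic factor |dx/dθ| = 0.054 m.
ω = v/|dx/dθ| = 8.23/0.054 = 152.41 rad/s.

152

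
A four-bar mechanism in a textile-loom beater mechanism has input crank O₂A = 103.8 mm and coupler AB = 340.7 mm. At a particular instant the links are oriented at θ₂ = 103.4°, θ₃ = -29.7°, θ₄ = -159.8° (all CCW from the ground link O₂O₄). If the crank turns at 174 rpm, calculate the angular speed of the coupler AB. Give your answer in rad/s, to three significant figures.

7.21

ω₂ = 18.22 rad/s (from 174 rpm).
Differentiating the loop-closure r₂e^{iθ₂}+r₃e^{iθ₃}=r₁+r₄e^{iθ₄} gives r₂ω₂e^{iθ₂}+r₃ω₃e^{iθ₃}=r₄ω₄e^{iθ₄}.
Eliminating the other unknown: ω₃ = r₂ω₂ sin(θ₄−θ₂) / [r₃ sin(θ₃−θ₄)].
Numerator sine = +0.99297; denominator sine = +0.76492.
Result = 0.1038·18.22·(+0.99297) / (0.3407·(+0.76492)) = +7.2064 rad/s; magnitude 7.2064 rad/s.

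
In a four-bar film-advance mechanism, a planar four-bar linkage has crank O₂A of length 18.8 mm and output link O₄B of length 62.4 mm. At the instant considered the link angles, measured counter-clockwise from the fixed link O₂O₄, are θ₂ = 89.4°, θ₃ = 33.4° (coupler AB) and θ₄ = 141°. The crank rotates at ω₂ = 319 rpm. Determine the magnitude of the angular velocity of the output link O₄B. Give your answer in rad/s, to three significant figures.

8.75

ω₂ = 33.41 rad/s (from 319 rpm).
Differentiating the loop-closure r₂e^{iθ₂}+r₃e^{iθ₃}=r₁+r₄e^{iθ₄} gives r₂ω₂e^{iθ₂}+r₃ω₃e^{iθ₃}=r₄ω₄e^{iθ₄}.
Eliminating the other unknown: ω₄ = r₂ω₂ sin(θ₂−θ₃) / [r₄ sin(θ₄−θ₃)].
Numerator sine = +0.82904; denominator sine = +0.95319.
Result = 0.0188·33.41·(+0.82904) / (0.0624·(+0.95319)) = +8.7536 rad/s; magnitude 8.7536 rad/s.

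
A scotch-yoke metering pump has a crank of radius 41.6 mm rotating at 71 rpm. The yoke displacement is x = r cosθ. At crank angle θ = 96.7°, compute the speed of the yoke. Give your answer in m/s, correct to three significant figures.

ω = 7.435 rad/s (from 71 rpm).
x = r cosθ ⇒ ẋ = −rω sinθ.
|v| = rω|sinθ| = 0.0416·7.435·|sin 96.7°| = 0.30719 m/s.

0.307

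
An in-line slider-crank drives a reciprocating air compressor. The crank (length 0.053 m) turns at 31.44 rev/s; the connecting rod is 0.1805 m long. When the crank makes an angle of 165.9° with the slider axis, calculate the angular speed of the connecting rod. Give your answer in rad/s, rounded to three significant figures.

56.4

ω = 197.5 rad/s (converted from 31.44 rev/s).
The rod makes angle φ with the slider axis where L sinφ = r sinθ; differentiating, L cosφ·φ̇ = r ω cosθ.
L cosφ = √(L² − r² sin²θ) = 0.18004 m.
|ω_rod| = r ω |cosθ| / √(L² − r² sin²θ) = 0.053·197.5·0.96987/0.18004 = 56.401 rad/s.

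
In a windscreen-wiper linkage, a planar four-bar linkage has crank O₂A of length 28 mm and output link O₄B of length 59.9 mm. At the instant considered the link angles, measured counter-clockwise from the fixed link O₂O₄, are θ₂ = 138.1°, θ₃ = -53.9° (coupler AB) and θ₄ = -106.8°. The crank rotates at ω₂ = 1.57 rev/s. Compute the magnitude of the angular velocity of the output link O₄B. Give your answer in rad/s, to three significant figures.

ω₂ = 9.865 rad/s (from 1.57 rev/s).
Differentiating the loop-closure r₂e^{iθ₂}+r₃e^{iθ₃}=r₁+r₄e^{iθ₄} gives r₂ω₂e^{iθ₂}+r₃ω₃e^{iθ₃}=r₄ω₄e^{iθ₄}.
Eliminating the other unknown: ω₄ = r₂ω₂ sin(θ₂−θ₃) / [r₄ sin(θ₄−θ₃)].
Numerator sine = -0.20791; denominator sine = -0.79758.
Result = 0.028·9.865·(-0.20791) / (0.0599·(-0.79758)) = +1.202 rad/s; magnitude 1.202 rad/s.

1.20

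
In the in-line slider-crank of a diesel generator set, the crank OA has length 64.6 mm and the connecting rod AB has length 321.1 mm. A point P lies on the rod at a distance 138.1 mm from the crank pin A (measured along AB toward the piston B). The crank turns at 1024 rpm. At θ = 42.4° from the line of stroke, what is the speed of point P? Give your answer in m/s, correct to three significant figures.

5.76

ω = 107.2 rad/s.  Crank-pin speed |V_A| = rω = 6.9273 m/s, perpendicular to OA.
Rod angle: sinφ = −(r/L) sinθ ⇒ φ = -7.797°; ω_rod = −rω cosθ/√(L²−r²sin²θ) = -16.08 rad/s.
V_P = V_A + ω_rod × AP, with AP = 0.1381 m along the rod.
Components: V_Px = −rω sinθ − a·ω_rod·sinφ = -4.9723 m/s;  V_Py = rω cosθ + a·ω_rod·cosφ = +2.9154 m/s.
|V_P| = √(V_Px² + V_Py²) = 5.764 m/s.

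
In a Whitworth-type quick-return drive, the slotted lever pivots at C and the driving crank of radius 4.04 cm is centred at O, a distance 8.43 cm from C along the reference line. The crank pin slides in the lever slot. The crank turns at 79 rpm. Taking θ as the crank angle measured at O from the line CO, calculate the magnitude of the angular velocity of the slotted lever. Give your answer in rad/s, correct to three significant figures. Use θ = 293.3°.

2.16

ω = 8.273 rad/s (from 79 rpm).
Crank pin A relative to C: A = (d + r cosθ, r sinθ); lever angle φ = atan2(r sinθ, d + r cosθ).
Differentiating tanφ: φ̇ = rω(d cosθ + r)/(d² + r² + 2dr cosθ).
d² + r² + 2dr cosθ = |CA|² = 0.0114329 m²;  d cosθ + r = +0.073744 m.
|ω_lever| = |0.0404·8.273·+0.073744| / 0.0114329 = 2.1558 rad/s.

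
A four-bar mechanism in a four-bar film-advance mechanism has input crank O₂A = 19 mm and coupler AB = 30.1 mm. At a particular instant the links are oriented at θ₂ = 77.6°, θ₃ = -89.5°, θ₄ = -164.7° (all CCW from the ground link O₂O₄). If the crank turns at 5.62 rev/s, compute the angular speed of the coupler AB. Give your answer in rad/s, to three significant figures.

20.4

ω₂ = 35.31 rad/s (from 5.62 rev/s).
Differentiating the loop-closure r₂e^{iθ₂}+r₃e^{iθ₃}=r₁+r₄e^{iθ₄} gives r₂ω₂e^{iθ₂}+r₃ω₃e^{iθ₃}=r₄ω₄e^{iθ₄}.
Eliminating the other unknown: ω₃ = r₂ω₂ sin(θ₄−θ₂) / [r₃ sin(θ₃−θ₄)].
Numerator sine = +0.88539; denominator sine = +0.96682.
Result = 0.019·35.31·(+0.88539) / (0.0301·(+0.96682)) = +20.412 rad/s; magnitude 20.412 rad/s.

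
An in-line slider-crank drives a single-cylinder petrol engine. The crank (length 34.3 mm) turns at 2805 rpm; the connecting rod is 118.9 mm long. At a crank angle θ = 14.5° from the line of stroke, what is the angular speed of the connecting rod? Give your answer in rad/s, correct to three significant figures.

ω = 293.7 rad/s (converted from 2805 rpm).
The rod makes angle φ with the slider axis where L sinφ = r sinθ; differentiating, L cosφ·φ̇ = r ω cosθ.
L cosφ = √(L² − r² sin²θ) = 0.11859 m.
|ω_rod| = r ω |cosθ| / √(L² − r² sin²θ) = 0.0343·293.7·0.96815/0.11859 = 82.253 rad/s.

82.3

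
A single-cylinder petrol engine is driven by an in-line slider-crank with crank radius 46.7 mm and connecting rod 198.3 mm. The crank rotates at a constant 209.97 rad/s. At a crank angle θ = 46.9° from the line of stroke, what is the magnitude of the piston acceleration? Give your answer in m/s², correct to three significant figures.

1380

ω = 210 rad/s
x(θ) = r cosθ + √(L² − r² sin²θ); with ω constant, a = ω²·d²x/dθ².
d²x/dθ² = −r cosθ − r²(cos2θ)/√u − r⁴ sin²2θ/(4u^{3/2}),  u = L² − r² sin²θ = 0.0381602 m².
Substituting r = 0.0467 m, L = 0.1983 m, θ = 46.9°: d²x/dθ² = -0.031328 m.
a = ω²·d²x/dθ² = (210)²·(-0.031328) = -1381.2 m/s²;  |a| = 1381.2 m/s².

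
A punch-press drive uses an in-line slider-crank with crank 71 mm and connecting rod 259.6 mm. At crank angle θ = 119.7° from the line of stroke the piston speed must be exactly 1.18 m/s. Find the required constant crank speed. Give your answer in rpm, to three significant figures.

For an in-line slider-crank, |v_piston| = rω|sinθ|·[1 + r cosθ/√(L² − r² sin²θ)].
With r = 0.071 m, L = 0.2596 m, θ = 119.7°: the bracketed kinematic factor |dx/dθ| = 0.053069 m.
ω = v/|dx/dθ| = 1.18/0.053069 = 22.235 rad/s.
N = 60ω/(2π) = 212.33 rpm.

212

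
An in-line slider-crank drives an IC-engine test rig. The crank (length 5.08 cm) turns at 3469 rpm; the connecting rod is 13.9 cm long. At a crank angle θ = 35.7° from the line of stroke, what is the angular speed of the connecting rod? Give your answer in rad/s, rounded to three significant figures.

110

ω = 363.3 rad/s (converted from 3469 rpm).
The rod makes angle φ with the slider axis where L sinφ = r sinθ; differentiating, L cosφ·φ̇ = r ω cosθ.
L cosφ = √(L² − r² sin²θ) = 0.1358 m.
|ω_rod| = r ω |cosθ| / √(L² − r² sin²θ) = 0.0508·363.3·0.81208/0.1358 = 110.35 rad/s.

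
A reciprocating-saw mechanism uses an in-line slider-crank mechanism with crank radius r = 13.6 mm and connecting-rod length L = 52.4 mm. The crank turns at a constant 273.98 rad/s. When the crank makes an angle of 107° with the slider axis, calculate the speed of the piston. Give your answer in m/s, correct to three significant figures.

ω = 274 rad/s
For an in-line slider-crank, x = r cosθ + √(L² − r² sin²θ), so v = −rω sinθ·[1 + r cosθ/√(L² − r² sin²θ)].
With r = 0.0136 m, L = 0.0524 m, θ = 107°: √(L² − r² sin²θ) = 0.05076 m.
v = −0.0136·274·0.95630·[1 + 0.0136·-0.29237/0.05076] = -3.2842 m/s.
|v| = 3.2842 m/s.

3.28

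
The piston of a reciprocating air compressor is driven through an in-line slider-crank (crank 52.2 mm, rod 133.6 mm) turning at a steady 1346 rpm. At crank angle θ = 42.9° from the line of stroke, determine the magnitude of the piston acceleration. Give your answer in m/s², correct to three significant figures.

808

ω = 2π·1346/60 = 141 rad/s
x(θ) = r cosθ + √(L² − r² sin²θ); with ω constant, a = ω²·d²x/dθ².
d²x/dθ² = −r cosθ − r²(cos2θ)/√u − r⁴ sin²2θ/(4u^{3/2}),  u = L² − r² sin²θ = 0.0165863 m².
Substituting r = 0.0522 m, L = 0.1336 m, θ = 42.9°: d²x/dθ² = -0.040653 m.
a = ω²·d²x/dθ² = (141)²·(-0.040653) = -807.67 m/s²;  |a| = 807.67 m/s².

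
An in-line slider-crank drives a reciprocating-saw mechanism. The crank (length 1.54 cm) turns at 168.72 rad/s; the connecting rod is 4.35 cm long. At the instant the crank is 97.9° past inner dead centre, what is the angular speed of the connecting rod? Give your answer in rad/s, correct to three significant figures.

8.77

ω = 168.7 rad/s
The rod makes angle φ with the slider axis where L sinφ = r sinθ; differentiating, L cosφ·φ̇ = r ω cosθ.
L cosφ = √(L² − r² sin²θ) = 0.040738 m.
|ω_rod| = r ω |cosθ| / √(L² − r² sin²θ) = 0.0154·168.7·0.13744/0.040738 = 8.7663 rad/s.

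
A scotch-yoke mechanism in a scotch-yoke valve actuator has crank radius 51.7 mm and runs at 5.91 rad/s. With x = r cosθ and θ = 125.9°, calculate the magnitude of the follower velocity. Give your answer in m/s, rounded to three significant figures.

0.248

ω = 5.91 rad/s
x = r cosθ ⇒ ẋ = −rω sinθ.
|v| = rω|sinθ| = 0.0517·5.91·|sin 125.9°| = 0.24751 m/s.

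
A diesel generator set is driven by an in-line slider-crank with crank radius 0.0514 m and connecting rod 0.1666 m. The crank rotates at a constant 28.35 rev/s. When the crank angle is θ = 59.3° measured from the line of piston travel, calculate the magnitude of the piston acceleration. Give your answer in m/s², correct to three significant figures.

593

ω = 2π·28.4 = 178.1 rad/s
x(θ) = r cosθ + √(L² − r² sin²θ); with ω constant, a = ω²·d²x/dθ².
d²x/dθ² = −r cosθ − r²(cos2θ)/√u − r⁴ sin²2θ/(4u^{3/2}),  u = L² − r² sin²θ = 0.0258022 m².
Substituting r = 0.0514 m, L = 0.1666 m, θ = 59.3°: d²x/dθ² = -0.018693 m.
a = ω²·d²x/dθ² = (178.1)²·(-0.018693) = -593.13 m/s²;  |a| = 593.13 m/s².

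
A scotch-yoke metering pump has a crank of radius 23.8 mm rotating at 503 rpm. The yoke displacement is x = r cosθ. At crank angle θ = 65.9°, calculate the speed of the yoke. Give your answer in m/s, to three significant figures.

ω = 52.67 rad/s (from 503 rpm).
x = r cosθ ⇒ ẋ = −rω sinθ.
|v| = rω|sinθ| = 0.0238·52.67·|sin 65.9°| = 1.1444 m/s.

1.14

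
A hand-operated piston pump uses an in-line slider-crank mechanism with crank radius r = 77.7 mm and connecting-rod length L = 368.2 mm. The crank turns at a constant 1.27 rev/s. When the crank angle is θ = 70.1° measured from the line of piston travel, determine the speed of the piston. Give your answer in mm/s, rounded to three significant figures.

626

ω = 2π·1.27 = 7.98 rad/s
For an in-line slider-crank, x = r cosθ + √(L² − r² sin²θ), so v = −rω sinθ·[1 + r cosθ/√(L² − r² sin²θ)].
With r = 0.0777 m, L = 0.3682 m, θ = 70.1°: √(L² − r² sin²θ) = 0.36088 m.
v = −0.0777·7.98·0.94029·[1 + 0.0777·0.34038/0.36088] = -0.62572 m/s.
|v| = 0.62572 m/s = 625.72 mm/s.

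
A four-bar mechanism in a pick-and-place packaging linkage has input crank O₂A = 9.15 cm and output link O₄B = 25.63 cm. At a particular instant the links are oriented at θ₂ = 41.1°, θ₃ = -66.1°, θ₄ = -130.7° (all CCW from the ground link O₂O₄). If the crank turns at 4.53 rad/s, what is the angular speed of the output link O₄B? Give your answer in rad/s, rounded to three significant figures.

ω₂ = 4.53 rad/s
Differentiating the loop-closure r₂e^{iθ₂}+r₃e^{iθ₃}=r₁+r₄e^{iθ₄} gives r₂ω₂e^{iθ₂}+r₃ω₃e^{iθ₃}=r₄ω₄e^{iθ₄}.
Eliminating the other unknown: ω₄ = r₂ω₂ sin(θ₂−θ₃) / [r₄ sin(θ₄−θ₃)].
Numerator sine = +0.95528; denominator sine = -0.90334.
Result = 0.0915·4.53·(+0.95528) / (0.2563·(-0.90334)) = -1.7102 rad/s; magnitude 1.7102 rad/s.

1.71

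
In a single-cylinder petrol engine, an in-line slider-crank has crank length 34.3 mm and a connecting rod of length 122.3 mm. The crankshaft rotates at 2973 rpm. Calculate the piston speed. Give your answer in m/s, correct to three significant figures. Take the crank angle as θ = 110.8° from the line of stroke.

ω = 2π·2973/60 = 311.3 rad/s
For an in-line slider-crank, x = r cosθ + √(L² − r² sin²θ), so v = −rω sinθ·[1 + r cosθ/√(L² − r² sin²θ)].
With r = 0.0343 m, L = 0.1223 m, θ = 110.8°: √(L² − r² sin²θ) = 0.11802 m.
v = −0.0343·311.3·0.93483·[1 + 0.0343·-0.35511/0.11802] = -8.9525 m/s.
|v| = 8.9525 m/s.

8.95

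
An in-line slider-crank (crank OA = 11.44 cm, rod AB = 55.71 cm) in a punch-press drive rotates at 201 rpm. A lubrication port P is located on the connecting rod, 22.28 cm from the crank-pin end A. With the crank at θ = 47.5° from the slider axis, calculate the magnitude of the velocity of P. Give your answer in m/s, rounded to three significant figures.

2.11

ω = 21.05 rad/s.  Crank-pin speed |V_A| = rω = 2.408 m/s, perpendicular to OA.
Rod angle: sinφ = −(r/L) sinθ ⇒ φ = -8.708°; ω_rod = −rω cosθ/√(L²−r²sin²θ) = -2.9542 rad/s.
V_P = V_A + ω_rod × AP, with AP = 0.2228 m along the rod.
Components: V_Px = −rω sinθ − a·ω_rod·sinφ = -1.875 m/s;  V_Py = rω cosθ + a·ω_rod·cosφ = +0.9762 m/s.
|V_P| = √(V_Px² + V_Py²) = 2.1139 m/s.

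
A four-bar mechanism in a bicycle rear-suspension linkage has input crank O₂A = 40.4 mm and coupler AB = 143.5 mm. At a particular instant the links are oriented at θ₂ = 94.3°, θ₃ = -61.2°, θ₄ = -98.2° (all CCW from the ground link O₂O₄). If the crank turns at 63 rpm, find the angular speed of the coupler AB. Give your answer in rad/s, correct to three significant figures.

0.668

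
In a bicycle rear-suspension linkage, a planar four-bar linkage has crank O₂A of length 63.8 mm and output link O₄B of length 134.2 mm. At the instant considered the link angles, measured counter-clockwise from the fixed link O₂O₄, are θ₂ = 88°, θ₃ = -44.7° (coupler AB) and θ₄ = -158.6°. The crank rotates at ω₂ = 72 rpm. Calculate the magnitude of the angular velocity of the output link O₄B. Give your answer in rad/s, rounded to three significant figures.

ω₂ = 7.54 rad/s (from 72 rpm).
Differentiating the loop-closure r₂e^{iθ₂}+r₃e^{iθ₃}=r₁+r₄e^{iθ₄} gives r₂ω₂e^{iθ₂}+r₃ω₃e^{iθ₃}=r₄ω₄e^{iθ₄}.
Eliminating the other unknown: ω₄ = r₂ω₂ sin(θ₂−θ₃) / [r₄ sin(θ₄−θ₃)].
Numerator sine = +0.73491; denominator sine = -0.91425.
Result = 0.0638·7.54·(+0.73491) / (0.1342·(-0.91425)) = -2.8814 rad/s; magnitude 2.8814 rad/s.

2.88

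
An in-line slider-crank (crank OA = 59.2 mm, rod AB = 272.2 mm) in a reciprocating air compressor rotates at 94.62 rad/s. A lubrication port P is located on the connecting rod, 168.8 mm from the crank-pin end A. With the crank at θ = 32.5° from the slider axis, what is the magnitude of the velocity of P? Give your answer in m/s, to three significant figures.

ω = 94.62 rad/s.  Crank-pin speed |V_A| = rω = 5.6015 m/s, perpendicular to OA.
Rod angle: sinφ = −(r/L) sinθ ⇒ φ = -6.711°; ω_rod = −rω cosθ/√(L²−r²sin²θ) = -17.476 rad/s.
V_P = V_A + ω_rod × AP, with AP = 0.1688 m along the rod.
Components: V_Px = −rω sinθ − a·ω_rod·sinφ = -3.3544 m/s;  V_Py = rω cosθ + a·ω_rod·cosφ = +1.7946 m/s.
|V_P| = √(V_Px² + V_Py²) = 3.8043 m/s.

3.80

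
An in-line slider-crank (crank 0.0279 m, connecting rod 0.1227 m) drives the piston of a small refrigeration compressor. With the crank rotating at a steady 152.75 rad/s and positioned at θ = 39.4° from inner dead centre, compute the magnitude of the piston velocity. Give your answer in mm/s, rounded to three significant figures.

3190

ω = 152.8 rad/s
For an in-line slider-crank, x = r cosθ + √(L² − r² sin²θ), so v = −rω sinθ·[1 + r cosθ/√(L² − r² sin²θ)].
With r = 0.0279 m, L = 0.1227 m, θ = 39.4°: √(L² − r² sin²θ) = 0.12142 m.
v = −0.0279·152.8·0.63473·[1 + 0.0279·0.77273/0.12142] = -3.1854 m/s.
|v| = 3.1854 m/s = 3185.4 mm/s.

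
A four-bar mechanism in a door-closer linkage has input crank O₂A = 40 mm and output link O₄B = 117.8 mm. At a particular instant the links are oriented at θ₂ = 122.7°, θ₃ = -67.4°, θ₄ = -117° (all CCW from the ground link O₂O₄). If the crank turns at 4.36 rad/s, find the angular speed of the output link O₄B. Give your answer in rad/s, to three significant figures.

ω₂ = 4.36 rad/s
Differentiating the loop-closure r₂e^{iθ₂}+r₃e^{iθ₃}=r₁+r₄e^{iθ₄} gives r₂ω₂e^{iθ₂}+r₃ω₃e^{iθ₃}=r₄ω₄e^{iθ₄}.
Eliminating the other unknown: ω₄ = r₂ω₂ sin(θ₂−θ₃) / [r₄ sin(θ₄−θ₃)].
Numerator sine = -0.17537; denominator sine = -0.76154.
Result = 0.04·4.36·(-0.17537) / (0.1178·(-0.76154)) = +0.34092 rad/s; magnitude 0.34092 rad/s.

0.341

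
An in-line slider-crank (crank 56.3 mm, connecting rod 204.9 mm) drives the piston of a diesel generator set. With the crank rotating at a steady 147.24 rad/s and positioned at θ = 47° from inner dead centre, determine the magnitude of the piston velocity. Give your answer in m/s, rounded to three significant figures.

7.22

ω = 147.2 rad/s
For an in-line slider-crank, x = r cosθ + √(L² − r² sin²θ), so v = −rω sinθ·[1 + r cosθ/√(L² − r² sin²θ)].
With r = 0.0563 m, L = 0.2049 m, θ = 47°: √(L² − r² sin²θ) = 0.20072 m.
v = −0.0563·147.2·0.73135·[1 + 0.0563·0.68200/0.20072] = -7.2224 m/s.
|v| = 7.2224 m/s.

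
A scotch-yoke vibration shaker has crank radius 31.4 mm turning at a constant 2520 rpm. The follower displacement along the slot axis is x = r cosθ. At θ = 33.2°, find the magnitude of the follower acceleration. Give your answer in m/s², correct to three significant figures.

1830

ω = 263.9 rad/s (from 2520 rpm).
x = r cosθ ⇒ ẍ = −rω² cosθ (ω constant).
|a| = rω²|cosθ| = 0.0314·(263.9)²·|cos 33.2°| = 1829.7 m/s².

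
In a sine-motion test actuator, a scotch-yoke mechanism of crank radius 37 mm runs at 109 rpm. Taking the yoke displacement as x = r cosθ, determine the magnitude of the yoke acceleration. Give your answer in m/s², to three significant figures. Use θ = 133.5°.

3.32

ω = 11.41 rad/s (from 109 rpm).
x = r cosθ ⇒ ẍ = −rω² cosθ (ω constant).
|a| = rω²|cosθ| = 0.037·(11.41)²·|cos 133.5°| = 3.3184 m/s².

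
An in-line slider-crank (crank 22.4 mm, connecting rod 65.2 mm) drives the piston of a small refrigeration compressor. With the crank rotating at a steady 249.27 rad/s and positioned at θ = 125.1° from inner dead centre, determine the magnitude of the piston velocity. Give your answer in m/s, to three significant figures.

3.63

ω = 249.3 rad/s
For an in-line slider-crank, x = r cosθ + √(L² − r² sin²θ), so v = −rω sinθ·[1 + r cosθ/√(L² − r² sin²θ)].
With r = 0.0224 m, L = 0.0652 m, θ = 125.1°: √(L² − r² sin²θ) = 0.062571 m.
v = −0.0224·249.3·0.81815·[1 + 0.0224·-0.57501/0.062571] = -3.6279 m/s.
|v| = 3.6279 m/s.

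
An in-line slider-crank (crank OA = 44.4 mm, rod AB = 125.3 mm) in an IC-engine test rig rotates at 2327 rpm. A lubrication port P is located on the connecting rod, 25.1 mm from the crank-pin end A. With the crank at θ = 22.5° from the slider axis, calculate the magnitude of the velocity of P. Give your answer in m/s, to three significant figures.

9.13

ω = 243.7 rad/s.  Crank-pin speed |V_A| = rω = 10.82 m/s, perpendicular to OA.
Rod angle: sinφ = −(r/L) sinθ ⇒ φ = -7.794°; ω_rod = −rω cosθ/√(L²−r²sin²θ) = -80.52 rad/s.
V_P = V_A + ω_rod × AP, with AP = 0.0251 m along the rod.
Components: V_Px = −rω sinθ − a·ω_rod·sinφ = -4.4145 m/s;  V_Py = rω cosθ + a·ω_rod·cosφ = +7.9936 m/s.
|V_P| = √(V_Px² + V_Py²) = 9.1315 m/s.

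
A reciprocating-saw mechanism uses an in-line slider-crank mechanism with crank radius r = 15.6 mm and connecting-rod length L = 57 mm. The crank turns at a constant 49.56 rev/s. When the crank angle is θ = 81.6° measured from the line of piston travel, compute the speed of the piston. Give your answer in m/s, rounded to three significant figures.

ω = 2π·49.6 = 311.4 rad/s
For an in-line slider-crank, x = r cosθ + √(L² − r² sin²θ), so v = −rω sinθ·[1 + r cosθ/√(L² − r² sin²θ)].
With r = 0.0156 m, L = 0.057 m, θ = 81.6°: √(L² − r² sin²θ) = 0.054871 m.
v = −0.0156·311.4·0.98927·[1 + 0.0156·0.14608/0.054871] = -5.0052 m/s.
|v| = 5.0052 m/s.

5.01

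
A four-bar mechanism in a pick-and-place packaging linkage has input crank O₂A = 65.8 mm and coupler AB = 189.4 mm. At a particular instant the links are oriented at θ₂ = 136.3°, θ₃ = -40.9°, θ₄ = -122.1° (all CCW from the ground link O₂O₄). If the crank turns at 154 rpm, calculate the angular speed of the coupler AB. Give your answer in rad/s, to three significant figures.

5.55

ω₂ = 16.13 rad/s (from 154 rpm).
Differentiating the loop-closure r₂e^{iθ₂}+r₃e^{iθ₃}=r₁+r₄e^{iθ₄} gives r₂ω₂e^{iθ₂}+r₃ω₃e^{iθ₃}=r₄ω₄e^{iθ₄}.
Eliminating the other unknown: ω₃ = r₂ω₂ sin(θ₄−θ₂) / [r₃ sin(θ₃−θ₄)].
Numerator sine = +0.97958; denominator sine = +0.98823.
Result = 0.0658·16.13·(+0.97958) / (0.1894·(+0.98823)) = +5.5536 rad/s; magnitude 5.5536 rad/s.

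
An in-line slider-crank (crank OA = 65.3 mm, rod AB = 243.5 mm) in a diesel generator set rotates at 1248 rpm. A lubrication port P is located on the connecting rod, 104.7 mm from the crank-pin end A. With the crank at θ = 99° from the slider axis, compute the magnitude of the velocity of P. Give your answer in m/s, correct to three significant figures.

8.31

ω = 130.7 rad/s.  Crank-pin speed |V_A| = rω = 8.5341 m/s, perpendicular to OA.
Rod angle: sinφ = −(r/L) sinθ ⇒ φ = -15.359°; ω_rod = −rω cosθ/√(L²−r²sin²θ) = +5.6857 rad/s.
V_P = V_A + ω_rod × AP, with AP = 0.1047 m along the rod.
Components: V_Px = −rω sinθ − a·ω_rod·sinφ = -8.2713 m/s;  V_Py = rω cosθ + a·ω_rod·cosφ = -0.76099 m/s.
|V_P| = √(V_Px² + V_Py²) = 8.3063 m/s.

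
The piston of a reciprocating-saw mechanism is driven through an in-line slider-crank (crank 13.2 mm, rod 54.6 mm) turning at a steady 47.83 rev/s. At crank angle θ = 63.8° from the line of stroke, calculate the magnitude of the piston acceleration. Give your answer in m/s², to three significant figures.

349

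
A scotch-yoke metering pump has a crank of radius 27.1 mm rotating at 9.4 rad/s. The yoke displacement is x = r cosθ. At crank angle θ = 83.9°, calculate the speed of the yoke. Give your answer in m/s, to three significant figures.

0.253

ω = 9.4 rad/s
x = r cosθ ⇒ ẋ = −rω sinθ.
|v| = rω|sinθ| = 0.0271·9.4·|sin 83.9°| = 0.2533 m/s.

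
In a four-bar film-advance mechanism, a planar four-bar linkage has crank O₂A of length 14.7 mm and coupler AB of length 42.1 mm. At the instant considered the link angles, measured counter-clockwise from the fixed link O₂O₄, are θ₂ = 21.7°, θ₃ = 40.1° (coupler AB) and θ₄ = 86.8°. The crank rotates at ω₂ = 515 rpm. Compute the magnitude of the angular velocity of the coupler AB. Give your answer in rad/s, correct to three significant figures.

ω₂ = 53.93 rad/s (from 515 rpm).
Differentiating the loop-closure r₂e^{iθ₂}+r₃e^{iθ₃}=r₁+r₄e^{iθ₄} gives r₂ω₂e^{iθ₂}+r₃ω₃e^{iθ₃}=r₄ω₄e^{iθ₄}.
Eliminating the other unknown: ω₃ = r₂ω₂ sin(θ₄−θ₂) / [r₃ sin(θ₃−θ₄)].
Numerator sine = +0.90704; denominator sine = -0.72777.
Result = 0.0147·53.93·(+0.90704) / (0.0421·(-0.72777)) = -23.469 rad/s; magnitude 23.469 rad/s.

23.5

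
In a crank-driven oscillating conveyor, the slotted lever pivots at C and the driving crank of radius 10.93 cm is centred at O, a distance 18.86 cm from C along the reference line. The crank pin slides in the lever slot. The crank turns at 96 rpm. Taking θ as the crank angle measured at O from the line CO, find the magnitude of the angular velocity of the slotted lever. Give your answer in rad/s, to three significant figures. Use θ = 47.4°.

ω = 10.05 rad/s (from 96 rpm).
Crank pin A relative to C: A = (d + r cosθ, r sinθ); lever angle φ = atan2(r sinθ, d + r cosθ).
Differentiating tanφ: φ̇ = rω(d cosθ + r)/(d² + r² + 2dr cosθ).
d² + r² + 2dr cosθ = |CA|² = 0.0754227 m²;  d cosθ + r = +0.23696 m.
|ω_lever| = |0.1093·10.05·+0.23696| / 0.0754227 = 3.4522 rad/s.

3.45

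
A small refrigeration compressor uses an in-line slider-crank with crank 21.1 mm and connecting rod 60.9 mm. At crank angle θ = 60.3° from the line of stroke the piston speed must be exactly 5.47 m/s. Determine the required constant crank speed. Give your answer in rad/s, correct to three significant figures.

For an in-line slider-crank, |v_piston| = rω|sinθ|·[1 + r cosθ/√(L² − r² sin²θ)].
With r = 0.0211 m, L = 0.0609 m, θ = 60.3°: the bracketed kinematic factor |dx/dθ| = 0.021627 m.
ω = v/|dx/dθ| = 5.47/0.021627 = 252.92 rad/s.

253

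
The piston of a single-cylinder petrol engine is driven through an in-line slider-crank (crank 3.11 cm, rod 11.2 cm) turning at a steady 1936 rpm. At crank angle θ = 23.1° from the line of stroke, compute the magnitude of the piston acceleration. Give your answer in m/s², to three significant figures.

1430

ω = 2π·1936/60 = 202.7 rad/s
x(θ) = r cosθ + √(L² − r² sin²θ); with ω constant, a = ω²·d²x/dθ².
d²x/dθ² = −r cosθ − r²(cos2θ)/√u − r⁴ sin²2θ/(4u^{3/2}),  u = L² − r² sin²θ = 0.0123951 m².
Substituting r = 0.0311 m, L = 0.112 m, θ = 23.1°: d²x/dθ² = -0.034708 m.
a = ω²·d²x/dθ² = (202.7)²·(-0.034708) = -1426.6 m/s²;  |a| = 1426.6 m/s².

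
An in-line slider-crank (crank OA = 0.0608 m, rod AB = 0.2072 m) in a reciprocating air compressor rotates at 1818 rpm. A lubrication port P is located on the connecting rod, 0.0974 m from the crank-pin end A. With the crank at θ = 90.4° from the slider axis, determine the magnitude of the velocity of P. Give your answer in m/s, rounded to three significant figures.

11.6

ω = 190.4 rad/s.  Crank-pin speed |V_A| = rω = 11.575 m/s, perpendicular to OA.
Rod angle: sinφ = −(r/L) sinθ ⇒ φ = -17.063°; ω_rod = −rω cosθ/√(L²−r²sin²θ) = +0.40796 rad/s.
V_P = V_A + ω_rod × AP, with AP = 0.0974 m along the rod.
Components: V_Px = −rω sinθ − a·ω_rod·sinφ = -11.563 m/s;  V_Py = rω cosθ + a·ω_rod·cosφ = -0.042823 m/s.
|V_P| = √(V_Px² + V_Py²) = 11.563 m/s.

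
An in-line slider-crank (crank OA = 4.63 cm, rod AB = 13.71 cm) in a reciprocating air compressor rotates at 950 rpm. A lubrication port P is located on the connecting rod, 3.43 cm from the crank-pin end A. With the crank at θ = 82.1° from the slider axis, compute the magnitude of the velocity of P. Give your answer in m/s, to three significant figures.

4.64

ω = 99.48 rad/s.  Crank-pin speed |V_A| = rω = 4.6061 m/s, perpendicular to OA.
Rod angle: sinφ = −(r/L) sinθ ⇒ φ = -19.542°; ω_rod = −rω cosθ/√(L²−r²sin²θ) = -4.8999 rad/s.
V_P = V_A + ω_rod × AP, with AP = 0.0343 m along the rod.
Components: V_Px = −rω sinθ − a·ω_rod·sinφ = -4.6186 m/s;  V_Py = rω cosθ + a·ω_rod·cosφ = +0.4747 m/s.
|V_P| = √(V_Px² + V_Py²) = 4.6429 m/s.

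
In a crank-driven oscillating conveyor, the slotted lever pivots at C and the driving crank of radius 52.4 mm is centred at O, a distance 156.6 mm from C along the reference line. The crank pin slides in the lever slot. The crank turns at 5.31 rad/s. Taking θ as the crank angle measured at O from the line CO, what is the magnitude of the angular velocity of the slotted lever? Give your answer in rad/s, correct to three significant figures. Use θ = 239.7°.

ω = 5.31 rad/s
Crank pin A relative to C: A = (d + r cosθ, r sinθ); lever angle φ = atan2(r sinθ, d + r cosθ).
Differentiating tanφ: φ̇ = rω(d cosθ + r)/(d² + r² + 2dr cosθ).
d² + r² + 2dr cosθ = |CA|² = 0.0189892 m²;  d cosθ + r = -0.026609 m.
|ω_lever| = |0.0524·5.31·-0.026609| / 0.0189892 = 0.3899 rad/s.

0.390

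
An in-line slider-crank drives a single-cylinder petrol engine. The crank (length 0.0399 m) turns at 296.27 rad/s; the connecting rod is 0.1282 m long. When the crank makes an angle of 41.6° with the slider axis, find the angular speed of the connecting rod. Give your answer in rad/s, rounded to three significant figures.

ω = 296.3 rad/s
The rod makes angle φ with the slider axis where L sinφ = r sinθ; differentiating, L cosφ·φ̇ = r ω cosθ.
L cosφ = √(L² − r² sin²θ) = 0.12543 m.
|ω_rod| = r ω |cosθ| / √(L² − r² sin²θ) = 0.0399·296.3·0.74780/0.12543 = 70.475 rad/s.

70.5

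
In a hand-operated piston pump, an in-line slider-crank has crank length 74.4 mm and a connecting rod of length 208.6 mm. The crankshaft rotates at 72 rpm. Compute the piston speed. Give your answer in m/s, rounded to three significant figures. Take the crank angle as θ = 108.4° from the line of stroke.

0.469

ω = 2π·72/60 = 7.54 rad/s
For an in-line slider-crank, x = r cosθ + √(L² − r² sin²θ), so v = −rω sinθ·[1 + r cosθ/√(L² − r² sin²θ)].
With r = 0.0744 m, L = 0.2086 m, θ = 108.4°: √(L² − r² sin²θ) = 0.19629 m.
v = −0.0744·7.54·0.94888·[1 + 0.0744·-0.31565/0.19629] = -0.4686 m/s.
|v| = 0.4686 m/s.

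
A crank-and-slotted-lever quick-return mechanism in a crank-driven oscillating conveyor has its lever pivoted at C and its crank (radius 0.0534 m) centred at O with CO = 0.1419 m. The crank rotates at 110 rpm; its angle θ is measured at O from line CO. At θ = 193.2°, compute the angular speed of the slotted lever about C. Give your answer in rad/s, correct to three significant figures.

6.33

ω = 11.52 rad/s (from 110 rpm).
Crank pin A relative to C: A = (d + r cosθ, r sinθ); lever angle φ = atan2(r sinθ, d + r cosθ).
Differentiating tanφ: φ̇ = rω(d cosθ + r)/(d² + r² + 2dr cosθ).
d² + r² + 2dr cosθ = |CA|² = 0.00823266 m²;  d cosθ + r = -0.084751 m.
|ω_lever| = |0.0534·11.52·-0.084751| / 0.00823266 = 6.3324 rad/s.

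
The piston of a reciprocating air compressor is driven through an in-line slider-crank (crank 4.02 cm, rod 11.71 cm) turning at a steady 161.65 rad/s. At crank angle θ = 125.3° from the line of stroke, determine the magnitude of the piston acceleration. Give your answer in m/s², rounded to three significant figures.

ω = 161.7 rad/s
x(θ) = r cosθ + √(L² − r² sin²θ); with ω constant, a = ω²·d²x/dθ².
d²x/dθ² = −r cosθ − r²(cos2θ)/√u − r⁴ sin²2θ/(4u^{3/2}),  u = L² − r² sin²θ = 0.012636 m².
Substituting r = 0.0402 m, L = 0.1171 m, θ = 125.3°: d²x/dθ² = +0.027596 m.
a = ω²·d²x/dθ² = (161.7)²·(+0.027596) = +721.11 m/s²;  |a| = 721.11 m/s².

721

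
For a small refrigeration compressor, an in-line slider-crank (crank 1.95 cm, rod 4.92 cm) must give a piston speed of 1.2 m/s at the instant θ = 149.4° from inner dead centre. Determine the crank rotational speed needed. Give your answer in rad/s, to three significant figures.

For an in-line slider-crank, |v_piston| = rω|sinθ|·[1 + r cosθ/√(L² − r² sin²θ)].
With r = 0.0195 m, L = 0.0492 m, θ = 149.4°: the bracketed kinematic factor |dx/dθ| = 0.0064689 m.
ω = v/|dx/dθ| = 1.2/0.0064689 = 185.5 rad/s.

186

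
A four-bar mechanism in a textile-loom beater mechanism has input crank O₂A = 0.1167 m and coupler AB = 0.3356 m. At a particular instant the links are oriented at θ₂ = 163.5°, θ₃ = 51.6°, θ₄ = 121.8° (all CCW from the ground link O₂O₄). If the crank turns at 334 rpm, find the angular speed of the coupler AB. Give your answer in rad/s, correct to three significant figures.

8.60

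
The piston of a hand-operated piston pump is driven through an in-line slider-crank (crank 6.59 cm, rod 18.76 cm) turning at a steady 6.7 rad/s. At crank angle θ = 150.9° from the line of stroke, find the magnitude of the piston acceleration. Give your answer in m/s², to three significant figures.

ω = 6.7 rad/s
x(θ) = r cosθ + √(L² − r² sin²θ); with ω constant, a = ω²·d²x/dθ².
d²x/dθ² = −r cosθ − r²(cos2θ)/√u − r⁴ sin²2θ/(4u^{3/2}),  u = L² − r² sin²θ = 0.0341666 m².
Substituting r = 0.0659 m, L = 0.1876 m, θ = 150.9°: d²x/dθ² = +0.044662 m.
a = ω²·d²x/dθ² = (6.7)²·(+0.044662) = +2.0049 m/s²;  |a| = 2.0049 m/s².

2.00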